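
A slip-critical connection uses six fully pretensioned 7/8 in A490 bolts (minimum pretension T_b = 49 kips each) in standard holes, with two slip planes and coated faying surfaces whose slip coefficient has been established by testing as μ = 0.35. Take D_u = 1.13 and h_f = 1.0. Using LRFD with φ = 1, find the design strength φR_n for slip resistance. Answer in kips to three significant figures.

233 kips

R_n = μ · D_u · h_f · T_b · n_s · n_b = 0.35 × 1.13 × 1.0 × 49 × 2 × 6 = 232.6 kips.
Design strength φR_n = 1 × 232.6 = 233 kips.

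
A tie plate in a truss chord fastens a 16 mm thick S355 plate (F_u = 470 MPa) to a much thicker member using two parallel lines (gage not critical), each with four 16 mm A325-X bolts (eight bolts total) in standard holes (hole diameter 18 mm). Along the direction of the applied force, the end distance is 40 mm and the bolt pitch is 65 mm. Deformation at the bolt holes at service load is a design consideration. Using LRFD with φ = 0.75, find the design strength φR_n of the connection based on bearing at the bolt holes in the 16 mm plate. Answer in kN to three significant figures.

Per bolt r_n = 1.2 l_c t F_u ≤ 2.4 d t F_u; upper limit = 2.4 × 16 × 16 × 470 / 1000 = 288.8 kN.
Edge bolt: l_c = 40 − 18/2 = 31 mm → 1.2 × 31 × 16 × 470 / 1000 = 279.7 → r_n = 279.7 kN.
Interior bolts: l_c = 65 − 18 = 47 mm → 1.2 × 47 × 16 × 470 / 1000 = 424.1 → r_n = 288.8 kN.
R_n = 2 × 279.7 + 6 × 288.8 = 2292 kN.
Design strength φR_n = 0.75 × 2292 = 1720 kN.

1720 kN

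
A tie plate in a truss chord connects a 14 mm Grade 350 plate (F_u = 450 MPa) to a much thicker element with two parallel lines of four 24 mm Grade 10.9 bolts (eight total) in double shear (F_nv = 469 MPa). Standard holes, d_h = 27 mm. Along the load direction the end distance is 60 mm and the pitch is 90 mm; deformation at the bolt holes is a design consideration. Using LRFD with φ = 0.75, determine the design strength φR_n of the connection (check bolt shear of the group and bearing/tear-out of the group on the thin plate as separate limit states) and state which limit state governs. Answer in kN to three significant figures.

Bolt shear: A_b = π·24²/4 = 452.4 mm²; R_n = 469 × 452.4 × 8 × 2 / 1000 = 3395 kN → 0.75 × 3395 = 2550 kN.
Bearing (1.2 l_c t F_u ≤ 2.4 d t F_u): upper limit = 2.4·24·14·450 / 1000 = 362.9 kN.
  Edge l_c = 60 − 27/2 = 46.5 → r_n = 351.5 kN; interior l_c = 90 − 27 = 63 → r_n = 362.9 kN.
  R_n,bearing = 2·351.5 + 6·362.9 = 2880 kN → 0.75 × 2880 = 2160 kN.
Bearing governs: 2160 kN.

2160 kN (bearing governs)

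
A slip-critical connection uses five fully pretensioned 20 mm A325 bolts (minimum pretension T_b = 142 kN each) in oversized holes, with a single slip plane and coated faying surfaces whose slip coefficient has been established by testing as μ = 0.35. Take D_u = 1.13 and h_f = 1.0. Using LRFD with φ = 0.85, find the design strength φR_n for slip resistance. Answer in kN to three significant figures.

R_n = μ · D_u · h_f · T_b · n_s · n_b = 0.35 × 1.13 × 1.0 × 142 × 1 × 5 = 280.8 kN.
Design strength φR_n = 0.85 × 280.8 = 239 kN.

239 kN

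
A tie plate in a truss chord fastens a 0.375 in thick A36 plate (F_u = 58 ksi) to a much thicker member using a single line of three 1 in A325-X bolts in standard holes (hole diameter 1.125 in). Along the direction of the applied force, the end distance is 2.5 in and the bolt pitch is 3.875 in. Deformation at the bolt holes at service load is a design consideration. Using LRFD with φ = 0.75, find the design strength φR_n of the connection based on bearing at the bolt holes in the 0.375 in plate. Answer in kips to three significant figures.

Per bolt r_n = 1.2 l_c t F_u ≤ 2.4 d t F_u; upper limit = 2.4 × 1 × 0.375 × 58 = 52.2 kips.
Edge bolt: l_c = 2.5 − 1.125/2 = 1.938 in → 1.2 × 1.938 × 0.375 × 58 = 50.57 → r_n = 50.57 kips.
Interior bolts: l_c = 3.875 − 1.125 = 2.75 in → 1.2 × 2.75 × 0.375 × 58 = 71.77 → r_n = 52.2 kips.
R_n = 1 × 50.57 + 2 × 52.2 = 155 kips.
Design strength φR_n = 0.75 × 155 = 116 kips.

116 kips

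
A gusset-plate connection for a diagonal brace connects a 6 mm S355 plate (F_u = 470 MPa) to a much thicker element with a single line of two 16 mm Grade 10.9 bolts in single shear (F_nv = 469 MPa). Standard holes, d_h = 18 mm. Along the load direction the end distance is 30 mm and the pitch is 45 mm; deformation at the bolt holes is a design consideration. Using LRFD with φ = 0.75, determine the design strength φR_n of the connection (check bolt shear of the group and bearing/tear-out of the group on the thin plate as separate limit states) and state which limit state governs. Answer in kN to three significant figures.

122 kN (bearing governs)

Bolt shear: A_b = π·16²/4 = 201.1 mm²; R_n = 469 × 201.1 × 2 × 1 / 1000 = 188.6 kN → 0.75 × 188.6 = 141 kN.
Bearing (1.2 l_c t F_u ≤ 2.4 d t F_u): upper limit = 2.4·16·6·470 / 1000 = 108.3 kN.
  Edge l_c = 30 − 18/2 = 21 → r_n = 71.06 kN; interior l_c = 45 − 18 = 27 → r_n = 91.37 kN.
  R_n,bearing = 1·71.06 + 1·91.37 = 162.4 kN → 0.75 × 162.4 = 122 kN.
Bearing governs: 122 kN.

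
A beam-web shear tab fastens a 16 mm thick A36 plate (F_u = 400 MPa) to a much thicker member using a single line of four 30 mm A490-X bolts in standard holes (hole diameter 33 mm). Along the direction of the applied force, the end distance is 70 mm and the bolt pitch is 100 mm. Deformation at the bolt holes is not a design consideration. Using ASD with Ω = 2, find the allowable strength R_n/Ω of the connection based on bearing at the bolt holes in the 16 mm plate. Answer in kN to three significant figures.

1120 kN

Per bolt r_n = 1.5 l_c t F_u ≤ 3.0 d t F_u; upper limit = 3.0 × 30 × 16 × 400 / 1000 = 576 kN.
Edge bolt: l_c = 70 − 33/2 = 53.5 mm → 1.5 × 53.5 × 16 × 400 / 1000 = 513.6 → r_n = 513.6 kN.
Interior bolts: l_c = 100 − 33 = 67 mm → 1.5 × 67 × 16 × 400 / 1000 = 643.2 → r_n = 576 kN.
R_n = 1 × 513.6 + 3 × 576 = 2242 kN.
Allowable strength R_n/Ω = 2242 / 2 = 1120 kN.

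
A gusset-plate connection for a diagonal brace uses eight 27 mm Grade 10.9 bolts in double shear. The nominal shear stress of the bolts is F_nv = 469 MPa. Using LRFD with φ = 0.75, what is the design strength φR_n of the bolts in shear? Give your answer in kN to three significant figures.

A_b = π × 27² / 4 = 572.6 mm².
R_n = F_nv · A_b · n · n_s = 469 × 572.6 × 8 × 2 / 1000 = 4296 kN.
Design strength φR_n = 0.75 × 4296 = 3220 kN.

3220 kN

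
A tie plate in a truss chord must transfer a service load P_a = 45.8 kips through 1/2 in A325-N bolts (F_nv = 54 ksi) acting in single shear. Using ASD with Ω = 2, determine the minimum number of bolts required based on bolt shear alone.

9 bolts

A_b = π·0.5²/4 = 0.1963 in².
Per-bolt allowable strength R_n/Ω = 54 × 0.1963 × 1 / 2 = 5.301 kips.
n ≥ 45.8 / 5.301 = 8.639 → use 9 bolts.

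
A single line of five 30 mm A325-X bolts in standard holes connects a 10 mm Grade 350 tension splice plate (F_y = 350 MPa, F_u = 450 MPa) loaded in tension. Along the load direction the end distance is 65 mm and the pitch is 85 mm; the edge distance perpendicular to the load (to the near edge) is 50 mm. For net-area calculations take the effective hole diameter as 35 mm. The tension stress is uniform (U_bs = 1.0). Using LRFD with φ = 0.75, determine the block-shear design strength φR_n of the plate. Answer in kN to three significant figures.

611 kN

Shear plane L_v = 65 + 4·85 = 405 mm; A_gv = 405 × 10 = 4050 mm².
A_nv = (405 − 4.5·35) × 10 = 2475 mm².
A_nt = (50 − 0.5·35) × 10 = 325 mm².
0.6 F_u A_nv = 668.2 kN; 0.6 F_y A_gv = 850.5 kN → shear rupture governs the shear term.
R_n = 668.2 + 1.0 × 450 × 325 / 1000 = 814.5 kN.
Design strength φR_n = 0.75 × 814.5 = 611 kN.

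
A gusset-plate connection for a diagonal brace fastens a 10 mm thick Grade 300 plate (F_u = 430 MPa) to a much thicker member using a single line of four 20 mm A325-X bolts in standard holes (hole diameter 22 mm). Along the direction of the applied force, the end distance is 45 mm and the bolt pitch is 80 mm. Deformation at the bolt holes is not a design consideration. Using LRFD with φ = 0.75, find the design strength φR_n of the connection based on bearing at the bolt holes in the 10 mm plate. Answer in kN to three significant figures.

Per bolt r_n = 1.5 l_c t F_u ≤ 3.0 d t F_u; upper limit = 3.0 × 20 × 10 × 430 / 1000 = 258 kN.
Edge bolt: l_c = 45 − 22/2 = 34 mm → 1.5 × 34 × 10 × 430 / 1000 = 219.3 → r_n = 219.3 kN.
Interior bolts: l_c = 80 − 22 = 58 mm → 1.5 × 58 × 10 × 430 / 1000 = 374.1 → r_n = 258 kN.
R_n = 1 × 219.3 + 3 × 258 = 993.3 kN.
Design strength φR_n = 0.75 × 993.3 = 745 kN.

745 kN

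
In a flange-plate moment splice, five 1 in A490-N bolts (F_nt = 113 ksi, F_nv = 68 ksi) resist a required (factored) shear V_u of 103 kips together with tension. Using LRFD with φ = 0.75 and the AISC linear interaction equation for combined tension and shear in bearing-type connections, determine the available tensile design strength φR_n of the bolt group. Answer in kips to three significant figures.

261 kips

A_b = π·1²/4 = 0.7854 in²; f_rv = 103 / (5 × 0.7854) = 26.23 ksi.
F'_nt = 1.3 F_nt − (F_nt / φF_nv) f_rv = 1.3·113 − (113/(0.75·68))·26.23 = 88.79 ksi, capped at F_nt → F'_nt = 88.79 ksi.
R_n = F'_nt · A_b · n = 88.79 × 0.7854 × 5 = 348.7 kips.
Design strength φR_n = 0.75 × 348.7 = 261 kips.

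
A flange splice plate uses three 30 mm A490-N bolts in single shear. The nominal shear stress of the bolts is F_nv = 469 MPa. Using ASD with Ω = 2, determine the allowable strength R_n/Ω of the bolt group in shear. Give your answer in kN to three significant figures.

497 kN

A_b = π × 30² / 4 = 706.9 mm².
R_n = F_nv · A_b · n · n_s = 469 × 706.9 × 3 × 1 / 1000 = 994.5 kN.
Allowable strength R_n/Ω = 994.5 / 2 = 497 kN.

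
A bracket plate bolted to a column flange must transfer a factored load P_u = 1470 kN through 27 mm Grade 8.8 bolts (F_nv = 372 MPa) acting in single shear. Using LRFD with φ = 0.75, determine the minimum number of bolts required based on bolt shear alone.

10 bolts

A_b = π·27²/4 = 572.6 mm².
Per-bolt design strength φR_n = 0.75 × 372 × 572.6 × 1 / 1000 = 159.7 kN.
n ≥ 1470 / 159.7 = 9.202 → use 10 bolts.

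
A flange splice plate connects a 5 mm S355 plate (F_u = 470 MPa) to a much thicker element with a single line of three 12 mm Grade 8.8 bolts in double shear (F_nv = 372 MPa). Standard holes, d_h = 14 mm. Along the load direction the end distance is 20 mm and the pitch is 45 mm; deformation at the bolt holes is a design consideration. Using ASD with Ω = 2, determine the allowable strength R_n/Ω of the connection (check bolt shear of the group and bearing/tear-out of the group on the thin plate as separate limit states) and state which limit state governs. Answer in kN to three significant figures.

86 kN (bearing governs)

Bolt shear: A_b = π·12²/4 = 113.1 mm²; R_n = 372 × 113.1 × 3 × 2 / 1000 = 252.4 kN → 252.4 / 2 = 126 kN.
Bearing (1.2 l_c t F_u ≤ 2.4 d t F_u): upper limit = 2.4·12·5·470 / 1000 = 67.68 kN.
  Edge l_c = 20 − 14/2 = 13 → r_n = 36.66 kN; interior l_c = 45 − 14 = 31 → r_n = 67.68 kN.
  R_n,bearing = 1·36.66 + 2·67.68 = 172 kN → 172 / 2 = 86 kN.
Bearing governs: 86 kN.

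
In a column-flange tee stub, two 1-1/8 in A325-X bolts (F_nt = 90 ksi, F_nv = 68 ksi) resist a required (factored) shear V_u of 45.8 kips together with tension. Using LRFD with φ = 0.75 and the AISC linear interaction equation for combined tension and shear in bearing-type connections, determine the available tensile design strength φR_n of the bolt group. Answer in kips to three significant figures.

114 kips

A_b = π·1.125²/4 = 0.994 in²; f_rv = 45.8 / (2 × 0.994) = 23.04 ksi.
F'_nt = 1.3 F_nt − (F_nt / φF_nv) f_rv = 1.3·90 − (90/(0.75·68))·23.04 = 76.35 ksi, capped at F_nt → F'_nt = 76.35 ksi.
R_n = F'_nt · A_b · n = 76.35 × 0.994 × 2 = 151.8 kips.
Design strength φR_n = 0.75 × 151.8 = 114 kips.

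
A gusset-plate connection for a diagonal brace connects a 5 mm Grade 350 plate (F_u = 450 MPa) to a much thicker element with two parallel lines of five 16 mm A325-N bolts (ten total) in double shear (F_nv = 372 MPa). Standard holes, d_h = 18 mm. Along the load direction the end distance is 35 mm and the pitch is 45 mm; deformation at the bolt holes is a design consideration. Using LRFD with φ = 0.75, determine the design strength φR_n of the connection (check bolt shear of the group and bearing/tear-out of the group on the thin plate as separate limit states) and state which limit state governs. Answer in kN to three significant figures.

543 kN (bearing governs)

Bolt shear: A_b = π·16²/4 = 201.1 mm²; R_n = 372 × 201.1 × 10 × 2 / 1000 = 1496 kN → 0.75 × 1496 = 1120 kN.
Bearing (1.2 l_c t F_u ≤ 2.4 d t F_u): upper limit = 2.4·16·5·450 / 1000 = 86.4 kN.
  Edge l_c = 35 − 18/2 = 26 → r_n = 70.2 kN; interior l_c = 45 − 18 = 27 → r_n = 72.9 kN.
  R_n,bearing = 2·70.2 + 8·72.9 = 723.6 kN → 0.75 × 723.6 = 543 kN.
Bearing governs: 543 kN.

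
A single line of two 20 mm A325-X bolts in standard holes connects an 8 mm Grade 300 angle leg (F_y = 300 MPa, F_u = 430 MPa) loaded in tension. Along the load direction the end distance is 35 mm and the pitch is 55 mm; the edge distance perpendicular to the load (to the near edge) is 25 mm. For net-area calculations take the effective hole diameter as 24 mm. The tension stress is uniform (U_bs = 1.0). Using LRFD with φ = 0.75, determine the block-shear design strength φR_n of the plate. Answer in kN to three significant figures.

117 kN

Shear plane L_v = 35 + 1·55 = 90 mm; A_gv = 90 × 8 = 720 mm².
A_nv = (90 − 1.5·24) × 8 = 432 mm².
A_nt = (25 − 0.5·24) × 8 = 104 mm².
0.6 F_u A_nv = 111.5 kN; 0.6 F_y A_gv = 129.6 kN → shear rupture governs the shear term.
R_n = 111.5 + 1.0 × 430 × 104 / 1000 = 156.2 kN.
Design strength φR_n = 0.75 × 156.2 = 117 kN.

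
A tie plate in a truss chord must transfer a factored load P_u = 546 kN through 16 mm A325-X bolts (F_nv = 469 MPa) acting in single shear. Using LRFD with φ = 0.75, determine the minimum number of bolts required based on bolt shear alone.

A_b = π·16²/4 = 201.1 mm².
Per-bolt design strength φR_n = 0.75 × 469 × 201.1 × 1 / 1000 = 70.72 kN.
n ≥ 546 / 70.72 = 7.72 → use 8 bolts.

8 bolts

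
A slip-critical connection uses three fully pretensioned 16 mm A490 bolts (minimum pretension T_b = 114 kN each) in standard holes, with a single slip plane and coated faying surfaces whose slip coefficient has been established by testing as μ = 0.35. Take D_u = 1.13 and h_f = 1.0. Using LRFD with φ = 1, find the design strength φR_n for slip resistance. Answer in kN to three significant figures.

R_n = μ · D_u · h_f · T_b · n_s · n_b = 0.35 × 1.13 × 1.0 × 114 × 1 × 3 = 135.3 kN.
Design strength φR_n = 1 × 135.3 = 135 kN.

135 kN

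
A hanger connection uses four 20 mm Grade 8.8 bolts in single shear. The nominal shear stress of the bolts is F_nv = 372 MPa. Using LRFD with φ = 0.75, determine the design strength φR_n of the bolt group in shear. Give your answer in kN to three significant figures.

A_b = π × 20² / 4 = 314.2 mm².
R_n = F_nv · A_b · n · n_s = 372 × 314.2 × 4 × 1 / 1000 = 467.5 kN.
Design strength φR_n = 0.75 × 467.5 = 351 kN.

351 kN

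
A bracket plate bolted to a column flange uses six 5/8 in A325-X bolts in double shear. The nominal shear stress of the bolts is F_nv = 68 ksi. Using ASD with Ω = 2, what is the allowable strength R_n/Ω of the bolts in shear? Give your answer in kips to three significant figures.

125 kips

A_b = π × 0.625² / 4 = 0.3068 in².
R_n = F_nv · A_b · n · n_s = 68 × 0.3068 × 6 × 2 = 250.3 kips.
Allowable strength R_n/Ω = 250.3 / 2 = 125 kips.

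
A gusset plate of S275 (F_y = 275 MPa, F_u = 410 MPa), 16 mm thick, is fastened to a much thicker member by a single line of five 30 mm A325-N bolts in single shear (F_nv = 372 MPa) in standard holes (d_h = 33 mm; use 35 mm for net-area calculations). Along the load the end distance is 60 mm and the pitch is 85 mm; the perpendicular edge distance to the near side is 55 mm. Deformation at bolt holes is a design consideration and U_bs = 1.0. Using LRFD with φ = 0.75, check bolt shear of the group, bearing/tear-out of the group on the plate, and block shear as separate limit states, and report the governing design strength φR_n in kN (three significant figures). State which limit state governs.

900 kN (block shear governs)

Bolt shear: A_b = π·30²/4 = 706.9 mm²; R_n = 372 × 706.9 × 5 × 1 / 1000 = 1315 kN → 0.75 × 1315 = 986 kN.
Bearing: edge l_c = 43.5, r_n = 342.4 kN; interior l_c = 52, r_n = 409.3 kN; R_n = 342.4 + 4·409.3 = 1980 kN → 1480 kN.
Block shear: A_gv = 6400, A_nv = 3880, A_nt = 600 mm²; R_n = min(0.6F_uA_nv, 0.6F_yA_gv) + U_bs·F_u·A_nt = 1200 kN → 900 kN.
Block shear governs: 900 kN.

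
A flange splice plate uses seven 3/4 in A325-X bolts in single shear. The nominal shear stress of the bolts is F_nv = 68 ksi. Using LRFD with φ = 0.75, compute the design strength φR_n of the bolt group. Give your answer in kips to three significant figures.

158 kips

A_b = π × 0.75² / 4 = 0.4418 in².
R_n = F_nv · A_b · n · n_s = 68 × 0.4418 × 7 × 1 = 210.3 kips.
Design strength φR_n = 0.75 × 210.3 = 158 kips.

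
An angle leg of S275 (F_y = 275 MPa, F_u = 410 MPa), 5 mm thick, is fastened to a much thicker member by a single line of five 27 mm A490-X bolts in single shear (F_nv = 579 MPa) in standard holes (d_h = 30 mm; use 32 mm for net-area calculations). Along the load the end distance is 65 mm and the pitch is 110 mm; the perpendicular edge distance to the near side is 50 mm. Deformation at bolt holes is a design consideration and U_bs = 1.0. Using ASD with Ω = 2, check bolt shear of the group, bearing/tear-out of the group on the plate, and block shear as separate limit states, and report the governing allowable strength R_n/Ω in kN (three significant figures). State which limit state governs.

Bolt shear: A_b = π·27²/4 = 572.6 mm²; R_n = 579 × 572.6 × 5 × 1 / 1000 = 1658 kN → 1658 / 2 = 829 kN.
Bearing: edge l_c = 50, r_n = 123 kN; interior l_c = 80, r_n = 132.8 kN; R_n = 123 + 4·132.8 = 654.4 kN → 327 kN.
Block shear: A_gv = 2525, A_nv = 1805, A_nt = 170 mm²; R_n = min(0.6F_uA_nv, 0.6F_yA_gv) + U_bs·F_u·A_nt = 486.3 kN → 243 kN.
Block shear governs: 243 kN.

243 kN (block shear governs)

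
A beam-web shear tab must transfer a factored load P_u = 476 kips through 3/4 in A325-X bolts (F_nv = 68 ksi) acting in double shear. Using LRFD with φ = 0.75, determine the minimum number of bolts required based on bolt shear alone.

A_b = π·0.75²/4 = 0.4418 in².
Per-bolt design strength φR_n = 0.75 × 68 × 0.4418 × 2 = 45.06 kips.
n ≥ 476 / 45.06 = 10.56 → use 11 bolts.

11 bolts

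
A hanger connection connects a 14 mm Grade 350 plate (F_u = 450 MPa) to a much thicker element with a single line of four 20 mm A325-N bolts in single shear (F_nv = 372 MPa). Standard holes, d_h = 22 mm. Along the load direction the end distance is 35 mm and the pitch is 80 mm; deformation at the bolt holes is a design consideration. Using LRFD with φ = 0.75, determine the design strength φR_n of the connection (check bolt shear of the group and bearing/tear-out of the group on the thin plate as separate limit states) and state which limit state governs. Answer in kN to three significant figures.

Bolt shear: A_b = π·20²/4 = 314.2 mm²; R_n = 372 × 314.2 × 4 × 1 / 1000 = 467.5 kN → 0.75 × 467.5 = 351 kN.
Bearing (1.2 l_c t F_u ≤ 2.4 d t F_u): upper limit = 2.4·20·14·450 / 1000 = 302.4 kN.
  Edge l_c = 35 − 22/2 = 24 → r_n = 181.4 kN; interior l_c = 80 − 22 = 58 → r_n = 302.4 kN.
  R_n,bearing = 1·181.4 + 3·302.4 = 1089 kN → 0.75 × 1089 = 816 kN.
Bolt shear governs: 351 kN.

351 kN (bolt shear governs)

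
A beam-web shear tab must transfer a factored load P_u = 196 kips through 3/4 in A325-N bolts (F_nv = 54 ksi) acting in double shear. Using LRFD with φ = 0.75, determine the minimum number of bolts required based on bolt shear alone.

A_b = π·0.75²/4 = 0.4418 in².
Per-bolt design strength φR_n = 0.75 × 54 × 0.4418 × 2 = 35.78 kips.
n ≥ 196 / 35.78 = 5.477 → use 6 bolts.

6 bolts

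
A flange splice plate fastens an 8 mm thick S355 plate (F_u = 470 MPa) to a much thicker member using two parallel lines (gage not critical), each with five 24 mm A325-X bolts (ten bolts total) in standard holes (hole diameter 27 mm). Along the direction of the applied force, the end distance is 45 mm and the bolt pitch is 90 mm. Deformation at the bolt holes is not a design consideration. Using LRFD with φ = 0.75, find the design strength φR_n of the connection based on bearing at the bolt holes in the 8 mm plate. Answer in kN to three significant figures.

1890 kN

Per bolt r_n = 1.5 l_c t F_u ≤ 3.0 d t F_u; upper limit = 3.0 × 24 × 8 × 470 / 1000 = 270.7 kN.
Edge bolt: l_c = 45 − 27/2 = 31.5 mm → 1.5 × 31.5 × 8 × 470 / 1000 = 177.7 → r_n = 177.7 kN.
Interior bolts: l_c = 90 − 27 = 63 mm → 1.5 × 63 × 8 × 470 / 1000 = 355.3 → r_n = 270.7 kN.
R_n = 2 × 177.7 + 8 × 270.7 = 2521 kN.
Design strength φR_n = 0.75 × 2521 = 1890 kN.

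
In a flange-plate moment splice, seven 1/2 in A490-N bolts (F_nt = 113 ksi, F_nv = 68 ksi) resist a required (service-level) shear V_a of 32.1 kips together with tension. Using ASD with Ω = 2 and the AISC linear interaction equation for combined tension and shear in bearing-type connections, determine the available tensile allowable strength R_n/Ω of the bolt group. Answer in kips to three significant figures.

47.6 kips

A_b = π·0.5²/4 = 0.1963 in²; f_rv = 32.1 / (7 × 0.1963) = 23.35 ksi.
F'_nt = 1.3 F_nt − (Ω F_nt / F_nv) f_rv = 1.3·113 − (2·113/68)·23.35 = 69.28 ksi, capped at F_nt → F'_nt = 69.28 ksi.
R_n = F'_nt · A_b · n = 69.28 × 0.1963 × 7 = 95.22 kips.
Allowable strength R_n/Ω = 95.22 / 2 = 47.6 kips.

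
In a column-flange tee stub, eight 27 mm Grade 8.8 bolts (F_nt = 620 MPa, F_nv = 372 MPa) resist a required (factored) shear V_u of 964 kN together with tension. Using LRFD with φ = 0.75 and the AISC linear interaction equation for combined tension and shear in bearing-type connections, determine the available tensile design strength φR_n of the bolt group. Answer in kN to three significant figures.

1160 kN

A_b = π·27²/4 = 572.6 mm²; f_rv = 964 × 1000 / (8 × 572.6) = 210.5 MPa.
F'_nt = 1.3 F_nt − (F_nt / φF_nv) f_rv = 1.3·620 − (620/(0.75·372))·210.5 = 338.3 MPa, capped at F_nt → F'_nt = 338.3 MPa.
R_n = F'_nt · A_b · n = 338.3 × 572.6 × 8 / 1000 = 1550 kN.
Design strength φR_n = 0.75 × 1550 = 1160 kN.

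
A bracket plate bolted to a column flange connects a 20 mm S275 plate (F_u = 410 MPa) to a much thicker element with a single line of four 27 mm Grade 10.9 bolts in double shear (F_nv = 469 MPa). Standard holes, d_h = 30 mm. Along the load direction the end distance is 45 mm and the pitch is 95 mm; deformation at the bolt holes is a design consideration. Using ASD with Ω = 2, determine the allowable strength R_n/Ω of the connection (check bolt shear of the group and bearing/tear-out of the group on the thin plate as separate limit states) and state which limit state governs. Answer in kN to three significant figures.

945 kN (bearing governs)

Bolt shear: A_b = π·27²/4 = 572.6 mm²; R_n = 469 × 572.6 × 4 × 2 / 1000 = 2148 kN → 2148 / 2 = 1070 kN.
Bearing (1.2 l_c t F_u ≤ 2.4 d t F_u): upper limit = 2.4·27·20·410 / 1000 = 531.4 kN.
  Edge l_c = 45 − 30/2 = 30 → r_n = 295.2 kN; interior l_c = 95 − 30 = 65 → r_n = 531.4 kN.
  R_n,bearing = 1·295.2 + 3·531.4 = 1889 kN → 1889 / 2 = 945 kN.
Bearing governs: 945 kN.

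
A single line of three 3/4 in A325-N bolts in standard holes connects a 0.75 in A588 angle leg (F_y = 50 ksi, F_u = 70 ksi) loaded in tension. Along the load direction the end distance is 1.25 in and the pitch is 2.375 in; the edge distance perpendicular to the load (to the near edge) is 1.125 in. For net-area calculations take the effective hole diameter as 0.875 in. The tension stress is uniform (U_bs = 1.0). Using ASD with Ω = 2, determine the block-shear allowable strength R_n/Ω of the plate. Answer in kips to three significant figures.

78.1 kips

Shear plane L_v = 1.25 + 2·2.375 = 6 in; A_gv = 6 × 0.75 = 4.5 in².
A_nv = (6 − 2.5·0.875) × 0.75 = 2.859 in².
A_nt = (1.125 − 0.5·0.875) × 0.75 = 0.5156 in².
0.6 F_u A_nv = 120.1 kips; 0.6 F_y A_gv = 135 kips → shear rupture governs the shear term.
R_n = 120.1 + 1.0 × 70 × 0.5156 = 156.2 kips.
Allowable strength R_n/Ω = 156.2 / 2 = 78.1 kips.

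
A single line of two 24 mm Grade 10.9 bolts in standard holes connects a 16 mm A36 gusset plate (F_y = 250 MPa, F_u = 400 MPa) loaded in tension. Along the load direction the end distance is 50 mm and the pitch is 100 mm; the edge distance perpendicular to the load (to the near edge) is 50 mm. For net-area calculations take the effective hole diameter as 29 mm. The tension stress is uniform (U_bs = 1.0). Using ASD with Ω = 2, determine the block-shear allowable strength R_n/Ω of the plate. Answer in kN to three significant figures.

294 kN

Shear plane L_v = 50 + 1·100 = 150 mm; A_gv = 150 × 16 = 2400 mm².
A_nv = (150 − 1.5·29) × 16 = 1704 mm².
A_nt = (50 − 0.5·29) × 16 = 568 mm².
0.6 F_u A_nv = 409 kN; 0.6 F_y A_gv = 360 kN → shear yielding governs the shear term.
R_n = 360 + 1.0 × 400 × 568 / 1000 = 587.2 kN.
Allowable strength R_n/Ω = 587.2 / 2 = 294 kN.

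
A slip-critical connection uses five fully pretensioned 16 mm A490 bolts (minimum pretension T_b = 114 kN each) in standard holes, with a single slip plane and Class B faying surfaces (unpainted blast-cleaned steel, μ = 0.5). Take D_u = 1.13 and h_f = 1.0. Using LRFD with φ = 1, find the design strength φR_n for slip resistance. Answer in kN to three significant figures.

322 kN

R_n = μ · D_u · h_f · T_b · n_s · n_b = 0.5 × 1.13 × 1.0 × 114 × 1 × 5 = 322 kN.
Design strength φR_n = 1 × 322 = 322 kN.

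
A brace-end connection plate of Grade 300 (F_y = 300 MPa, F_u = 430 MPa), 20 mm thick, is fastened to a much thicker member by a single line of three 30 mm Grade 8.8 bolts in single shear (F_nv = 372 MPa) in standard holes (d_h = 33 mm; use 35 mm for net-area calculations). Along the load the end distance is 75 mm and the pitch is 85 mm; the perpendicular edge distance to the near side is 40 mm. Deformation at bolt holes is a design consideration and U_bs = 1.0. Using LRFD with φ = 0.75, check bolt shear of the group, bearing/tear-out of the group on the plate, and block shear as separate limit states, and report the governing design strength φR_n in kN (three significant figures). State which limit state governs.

592 kN (bolt shear governs)

Bolt shear: A_b = π·30²/4 = 706.9 mm²; R_n = 372 × 706.9 × 3 × 1 / 1000 = 788.9 kN → 0.75 × 788.9 = 592 kN.
Bearing: edge l_c = 58.5, r_n = 603.7 kN; interior l_c = 52, r_n = 536.6 kN; R_n = 603.7 + 2·536.6 = 1677 kN → 1260 kN.
Block shear: A_gv = 4900, A_nv = 3150, A_nt = 450 mm²; R_n = min(0.6F_uA_nv, 0.6F_yA_gv) + U_bs·F_u·A_nt = 1006 kN → 755 kN.
Bolt shear governs: 592 kN.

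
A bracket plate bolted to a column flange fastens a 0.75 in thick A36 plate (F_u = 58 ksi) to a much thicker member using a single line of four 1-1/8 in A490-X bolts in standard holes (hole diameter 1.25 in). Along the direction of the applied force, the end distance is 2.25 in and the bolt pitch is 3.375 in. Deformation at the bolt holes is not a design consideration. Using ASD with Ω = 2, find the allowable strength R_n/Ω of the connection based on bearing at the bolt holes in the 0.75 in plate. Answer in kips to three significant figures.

Per bolt r_n = 1.5 l_c t F_u ≤ 3.0 d t F_u; upper limit = 3.0 × 1.125 × 0.75 × 58 = 146.8 kips.
Edge bolt: l_c = 2.25 − 1.25/2 = 1.625 in → 1.5 × 1.625 × 0.75 × 58 = 106 → r_n = 106 kips.
Interior bolts: l_c = 3.375 − 1.25 = 2.125 in → 1.5 × 2.125 × 0.75 × 58 = 138.7 → r_n = 138.7 kips.
R_n = 1 × 106 + 3 × 138.7 = 522 kips.
Allowable strength R_n/Ω = 522 / 2 = 261 kips.

261 kips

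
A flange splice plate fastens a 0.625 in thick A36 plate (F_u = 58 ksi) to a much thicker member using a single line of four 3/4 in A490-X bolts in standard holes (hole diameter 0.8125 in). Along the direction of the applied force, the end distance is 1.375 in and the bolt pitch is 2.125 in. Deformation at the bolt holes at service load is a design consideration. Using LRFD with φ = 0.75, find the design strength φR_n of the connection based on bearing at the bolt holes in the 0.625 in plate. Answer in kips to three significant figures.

Per bolt r_n = 1.2 l_c t F_u ≤ 2.4 d t F_u; upper limit = 2.4 × 0.75 × 0.625 × 58 = 65.25 kips.
Edge bolt: l_c = 1.375 − 0.8125/2 = 0.9688 in → 1.2 × 0.9688 × 0.625 × 58 = 42.14 → r_n = 42.14 kips.
Interior bolts: l_c = 2.125 − 0.8125 = 1.312 in → 1.2 × 1.312 × 0.625 × 58 = 57.09 → r_n = 57.09 kips.
R_n = 1 × 42.14 + 3 × 57.09 = 213.4 kips.
Design strength φR_n = 0.75 × 213.4 = 160 kips.

160 kips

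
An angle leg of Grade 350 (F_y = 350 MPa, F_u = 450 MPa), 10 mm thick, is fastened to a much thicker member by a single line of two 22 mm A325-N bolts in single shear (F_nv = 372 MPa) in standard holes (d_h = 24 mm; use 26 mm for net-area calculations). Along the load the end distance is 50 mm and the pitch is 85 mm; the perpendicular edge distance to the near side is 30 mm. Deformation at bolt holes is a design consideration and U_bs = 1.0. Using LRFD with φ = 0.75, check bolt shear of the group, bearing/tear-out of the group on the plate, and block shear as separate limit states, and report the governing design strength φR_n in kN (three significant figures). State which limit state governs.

212 kN (bolt shear governs)

Bolt shear: A_b = π·22²/4 = 380.1 mm²; R_n = 372 × 380.1 × 2 × 1 / 1000 = 282.8 kN → 0.75 × 282.8 = 212 kN.
Bearing: edge l_c = 38, r_n = 205.2 kN; interior l_c = 61, r_n = 237.6 kN; R_n = 205.2 + 1·237.6 = 442.8 kN → 332 kN.
Block shear: A_gv = 1350, A_nv = 960, A_nt = 170 mm²; R_n = min(0.6F_uA_nv, 0.6F_yA_gv) + U_bs·F_u·A_nt = 335.7 kN → 252 kN.
Bolt shear governs: 212 kN.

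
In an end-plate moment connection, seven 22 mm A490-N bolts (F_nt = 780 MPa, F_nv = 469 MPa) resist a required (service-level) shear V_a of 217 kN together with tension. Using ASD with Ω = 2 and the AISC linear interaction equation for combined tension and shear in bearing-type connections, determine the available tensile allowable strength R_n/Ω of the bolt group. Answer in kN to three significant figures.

988 kN

A_b = π·22²/4 = 380.1 mm²; f_rv = 217 × 1000 / (7 × 380.1) = 81.55 MPa.
F'_nt = 1.3 F_nt − (Ω F_nt / F_nv) f_rv = 1.3·780 − (2·780/469)·81.55 = 742.7 MPa, capped at F_nt → F'_nt = 742.7 MPa.
R_n = F'_nt · A_b · n = 742.7 × 380.1 × 7 / 1000 = 1976 kN.
Allowable strength R_n/Ω = 1976 / 2 = 988 kN.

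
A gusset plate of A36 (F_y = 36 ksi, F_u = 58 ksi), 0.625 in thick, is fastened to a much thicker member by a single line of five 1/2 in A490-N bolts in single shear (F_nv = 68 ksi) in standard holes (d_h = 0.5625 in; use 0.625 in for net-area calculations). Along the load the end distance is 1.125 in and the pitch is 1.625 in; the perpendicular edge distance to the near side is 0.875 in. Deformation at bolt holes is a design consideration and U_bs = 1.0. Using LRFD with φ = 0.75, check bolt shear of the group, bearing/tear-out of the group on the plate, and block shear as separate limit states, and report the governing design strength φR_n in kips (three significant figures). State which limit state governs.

Bolt shear: A_b = π·0.5²/4 = 0.1963 in²; R_n = 68 × 0.1963 × 5 × 1 = 66.76 kips → 0.75 × 66.76 = 50.1 kips.
Bearing: edge l_c = 0.8438, r_n = 36.7 kips; interior l_c = 1.062, r_n = 43.5 kips; R_n = 36.7 + 4·43.5 = 210.7 kips → 158 kips.
Block shear: A_gv = 4.766, A_nv = 3.008, A_nt = 0.3516 in²; R_n = min(0.6F_uA_nv, 0.6F_yA_gv) + U_bs·F_u·A_nt = 123.3 kips → 92.5 kips.
Bolt shear governs: 50.1 kips.

50.1 kips (bolt shear governs)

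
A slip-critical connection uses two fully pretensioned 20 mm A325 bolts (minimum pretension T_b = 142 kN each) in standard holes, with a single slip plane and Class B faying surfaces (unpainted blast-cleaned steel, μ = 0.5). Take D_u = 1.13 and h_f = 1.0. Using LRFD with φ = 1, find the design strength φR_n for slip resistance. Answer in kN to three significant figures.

R_n = μ · D_u · h_f · T_b · n_s · n_b = 0.5 × 1.13 × 1.0 × 142 × 1 × 2 = 160.5 kN.
Design strength φR_n = 1 × 160.5 = 160 kN.

160 kN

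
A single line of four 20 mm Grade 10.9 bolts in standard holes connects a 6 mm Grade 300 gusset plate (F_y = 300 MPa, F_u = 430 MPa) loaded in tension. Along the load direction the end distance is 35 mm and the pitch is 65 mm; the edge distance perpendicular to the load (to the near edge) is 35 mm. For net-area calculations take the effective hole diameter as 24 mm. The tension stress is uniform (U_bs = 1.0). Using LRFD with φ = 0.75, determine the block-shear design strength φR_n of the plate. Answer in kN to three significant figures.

214 kN

Shear plane L_v = 35 + 3·65 = 230 mm; A_gv = 230 × 6 = 1380 mm².
A_nv = (230 − 3.5·24) × 6 = 876 mm².
A_nt = (35 − 0.5·24) × 6 = 138 mm².
0.6 F_u A_nv = 226 kN; 0.6 F_y A_gv = 248.4 kN → shear rupture governs the shear term.
R_n = 226 + 1.0 × 430 × 138 / 1000 = 285.3 kN.
Design strength φR_n = 0.75 × 285.3 = 214 kN.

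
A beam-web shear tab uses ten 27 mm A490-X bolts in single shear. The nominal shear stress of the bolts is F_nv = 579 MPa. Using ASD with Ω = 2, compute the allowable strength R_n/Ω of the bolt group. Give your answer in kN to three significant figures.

1660 kN

A_b = π × 27² / 4 = 572.6 mm².
R_n = F_nv · A_b · n · n_s = 579 × 572.6 × 10 × 1 / 1000 = 3315 kN.
Allowable strength R_n/Ω = 3315 / 2 = 1660 kN.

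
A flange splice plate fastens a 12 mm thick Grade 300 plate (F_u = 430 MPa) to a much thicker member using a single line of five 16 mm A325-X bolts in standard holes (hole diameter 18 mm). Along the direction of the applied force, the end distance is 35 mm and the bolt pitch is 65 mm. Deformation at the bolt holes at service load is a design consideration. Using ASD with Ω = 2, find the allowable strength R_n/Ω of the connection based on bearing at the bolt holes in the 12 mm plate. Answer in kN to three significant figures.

477 kN

Per bolt r_n = 1.2 l_c t F_u ≤ 2.4 d t F_u; upper limit = 2.4 × 16 × 12 × 430 / 1000 = 198.1 kN.
Edge bolt: l_c = 35 − 18/2 = 26 mm → 1.2 × 26 × 12 × 430 / 1000 = 161 → r_n = 161 kN.
Interior bolts: l_c = 65 − 18 = 47 mm → 1.2 × 47 × 12 × 430 / 1000 = 291 → r_n = 198.1 kN.
R_n = 1 × 161 + 4 × 198.1 = 953.6 kN.
Allowable strength R_n/Ω = 953.6 / 2 = 477 kN.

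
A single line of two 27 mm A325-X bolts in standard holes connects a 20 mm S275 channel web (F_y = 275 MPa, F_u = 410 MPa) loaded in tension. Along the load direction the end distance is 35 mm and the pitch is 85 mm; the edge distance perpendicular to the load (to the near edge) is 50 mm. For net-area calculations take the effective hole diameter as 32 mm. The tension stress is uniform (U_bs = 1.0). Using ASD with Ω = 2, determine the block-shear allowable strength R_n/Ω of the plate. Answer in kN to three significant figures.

Shear plane L_v = 35 + 1·85 = 120 mm; A_gv = 120 × 20 = 2400 mm².
A_nv = (120 − 1.5·32) × 20 = 1440 mm².
A_nt = (50 − 0.5·32) × 20 = 680 mm².
0.6 F_u A_nv = 354.2 kN; 0.6 F_y A_gv = 396 kN → shear rupture governs the shear term.
R_n = 354.2 + 1.0 × 410 × 680 / 1000 = 633 kN.
Allowable strength R_n/Ω = 633 / 2 = 317 kN.

317 kN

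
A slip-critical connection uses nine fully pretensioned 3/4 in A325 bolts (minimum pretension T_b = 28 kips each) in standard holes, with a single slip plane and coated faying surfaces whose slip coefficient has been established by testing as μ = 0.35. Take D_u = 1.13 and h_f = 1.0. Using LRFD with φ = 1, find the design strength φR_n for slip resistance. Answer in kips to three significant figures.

99.7 kips

R_n = μ · D_u · h_f · T_b · n_s · n_b = 0.35 × 1.13 × 1.0 × 28 × 1 × 9 = 99.67 kips.
Design strength φR_n = 1 × 99.67 = 99.7 kips.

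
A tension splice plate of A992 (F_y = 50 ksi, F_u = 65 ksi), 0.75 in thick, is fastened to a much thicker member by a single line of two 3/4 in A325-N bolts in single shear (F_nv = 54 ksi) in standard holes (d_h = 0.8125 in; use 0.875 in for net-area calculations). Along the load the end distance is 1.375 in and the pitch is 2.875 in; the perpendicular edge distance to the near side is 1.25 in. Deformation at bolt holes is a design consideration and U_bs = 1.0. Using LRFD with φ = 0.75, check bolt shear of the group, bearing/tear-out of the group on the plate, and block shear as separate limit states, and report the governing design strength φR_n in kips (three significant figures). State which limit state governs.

35.8 kips (bolt shear governs)

Bolt shear: A_b = π·0.75²/4 = 0.4418 in²; R_n = 54 × 0.4418 × 2 × 1 = 47.71 kips → 0.75 × 47.71 = 35.8 kips.
Bearing: edge l_c = 0.9688, r_n = 56.67 kips; interior l_c = 2.062, r_n = 87.75 kips; R_n = 56.67 + 1·87.75 = 144.4 kips → 108 kips.
Block shear: A_gv = 3.188, A_nv = 2.203, A_nt = 0.6094 in²; R_n = min(0.6F_uA_nv, 0.6F_yA_gv) + U_bs·F_u·A_nt = 125.5 kips → 94.1 kips.
Bolt shear governs: 35.8 kips.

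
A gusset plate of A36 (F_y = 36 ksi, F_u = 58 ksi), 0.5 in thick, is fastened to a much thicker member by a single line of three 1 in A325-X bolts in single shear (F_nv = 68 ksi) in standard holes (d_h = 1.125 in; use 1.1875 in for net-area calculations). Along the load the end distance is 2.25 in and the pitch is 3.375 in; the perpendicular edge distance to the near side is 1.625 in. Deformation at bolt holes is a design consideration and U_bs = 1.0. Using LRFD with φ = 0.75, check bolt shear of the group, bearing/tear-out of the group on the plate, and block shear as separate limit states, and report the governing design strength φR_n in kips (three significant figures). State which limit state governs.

Bolt shear: A_b = π·1²/4 = 0.7854 in²; R_n = 68 × 0.7854 × 3 × 1 = 160.2 kips → 0.75 × 160.2 = 120 kips.
Bearing: edge l_c = 1.688, r_n = 58.72 kips; interior l_c = 2.25, r_n = 69.6 kips; R_n = 58.72 + 2·69.6 = 197.9 kips → 148 kips.
Block shear: A_gv = 4.5, A_nv = 3.016, A_nt = 0.5156 in²; R_n = min(0.6F_uA_nv, 0.6F_yA_gv) + U_bs·F_u·A_nt = 127.1 kips → 95.3 kips.
Block shear governs: 95.3 kips.

95.3 kips (block shear governs)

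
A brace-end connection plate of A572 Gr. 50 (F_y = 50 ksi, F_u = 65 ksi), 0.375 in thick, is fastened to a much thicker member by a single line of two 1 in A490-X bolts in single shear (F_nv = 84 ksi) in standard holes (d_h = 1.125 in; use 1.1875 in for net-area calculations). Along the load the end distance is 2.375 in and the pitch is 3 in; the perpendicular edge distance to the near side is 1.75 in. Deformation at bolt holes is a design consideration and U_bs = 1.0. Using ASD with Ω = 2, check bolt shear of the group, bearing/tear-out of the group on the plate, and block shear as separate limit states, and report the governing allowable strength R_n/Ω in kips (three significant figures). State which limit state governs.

Bolt shear: A_b = π·1²/4 = 0.7854 in²; R_n = 84 × 0.7854 × 2 × 1 = 131.9 kips → 131.9 / 2 = 66 kips.
Bearing: edge l_c = 1.812, r_n = 53.02 kips; interior l_c = 1.875, r_n = 54.84 kips; R_n = 53.02 + 1·54.84 = 107.9 kips → 53.9 kips.
Block shear: A_gv = 2.016, A_nv = 1.348, A_nt = 0.4336 in²; R_n = min(0.6F_uA_nv, 0.6F_yA_gv) + U_bs·F_u·A_nt = 80.74 kips → 40.4 kips.
Block shear governs: 40.4 kips.

40.4 kips (block shear governs)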